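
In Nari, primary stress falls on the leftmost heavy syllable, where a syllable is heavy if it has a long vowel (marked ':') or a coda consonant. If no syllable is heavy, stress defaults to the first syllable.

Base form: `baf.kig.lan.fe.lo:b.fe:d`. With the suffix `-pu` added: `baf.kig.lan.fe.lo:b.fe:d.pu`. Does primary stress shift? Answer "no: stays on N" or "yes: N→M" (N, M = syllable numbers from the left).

no: stays on 1

Base `baf.kig.lan.fe.lo:b.fe:d` (6 syllables):
  Weights: 1 baf H, 2 kig H, 3 lan H, 4 fe L, 5 lo:b H, 6 fe:d H.
  Heavy syllables in the domain: 1, 2, 3, 5, 6. The leftmost is syllable 1 (baf).
  → primary stress on syllable 1.
Suffixed `baf.kig.lan.fe.lo:b.fe:d.pu` (7 syllables):
  Weights: 1 baf H, 2 kig H, 3 lan H, 4 fe L, 5 lo:b H, 6 fe:d H, 7 pu L.
  Heavy syllables in the domain: 1, 2, 3, 5, 6. The leftmost is syllable 1 (baf).
  → primary stress on syllable 1.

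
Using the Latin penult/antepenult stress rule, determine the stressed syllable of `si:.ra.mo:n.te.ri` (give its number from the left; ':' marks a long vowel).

Classical Latin: stress the penult if heavy (long vowel or closed), else the antepenult.
Weights: 3 mo:n H, 4 te L, 5 ri L.
The penult (syllable 4, te) is light, so stress falls on the antepenult (syllable 3, mo:n).
Stress on syllable 3: si:.ra.ˈmo:n.te.ri.

3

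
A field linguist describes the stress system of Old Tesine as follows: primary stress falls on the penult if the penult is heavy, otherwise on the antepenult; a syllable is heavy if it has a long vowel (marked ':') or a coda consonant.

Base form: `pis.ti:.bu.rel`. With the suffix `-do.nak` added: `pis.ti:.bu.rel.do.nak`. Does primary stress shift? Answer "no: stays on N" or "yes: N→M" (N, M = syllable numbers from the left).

yes: 2→4

Base `pis.ti:.bu.rel` (4 syllables):
  Weights: 2 ti: H, 3 bu L, 4 rel H.
  The penult (syllable 3, bu) is light, so stress falls on the antepenult (syllable 2, ti:).
  → primary stress on syllable 2.
Suffixed `pis.ti:.bu.rel.do.nak` (6 syllables):
  Weights: 4 rel H, 5 do L, 6 nak H.
  The penult (syllable 5, do) is light, so stress falls on the antepenult (syllable 4, rel).
  → primary stress on syllable 4.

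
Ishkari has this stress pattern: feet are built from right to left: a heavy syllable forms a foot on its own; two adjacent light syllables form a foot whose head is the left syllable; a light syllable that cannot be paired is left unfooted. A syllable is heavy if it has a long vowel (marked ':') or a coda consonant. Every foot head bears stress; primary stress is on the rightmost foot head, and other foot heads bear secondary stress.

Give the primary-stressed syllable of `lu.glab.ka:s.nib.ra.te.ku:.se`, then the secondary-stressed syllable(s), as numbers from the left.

Weights: 1 lu L, 2 glab H, 3 ka:s H, 4 nib H, 5 ra L, 6 te L, 7 ku: H, 8 se L.
Parse right to left (heavy = foot alone; LL = one foot; stranded L unfooted): lu (ˈglab) (ˈka:s) (ˈnib) (ˈra.te) (ˈku:) se.
Foot heads: 2, 3, 4, 5, 7.
Primary stress on the rightmost head = syllable 7.
Secondary stress on 2, 3, 4, 5: lu.ˌglab.ˌka:s.ˌnib.ˌra.te.ˈku:.se.

primary 7, secondary 2, 3, 4, 5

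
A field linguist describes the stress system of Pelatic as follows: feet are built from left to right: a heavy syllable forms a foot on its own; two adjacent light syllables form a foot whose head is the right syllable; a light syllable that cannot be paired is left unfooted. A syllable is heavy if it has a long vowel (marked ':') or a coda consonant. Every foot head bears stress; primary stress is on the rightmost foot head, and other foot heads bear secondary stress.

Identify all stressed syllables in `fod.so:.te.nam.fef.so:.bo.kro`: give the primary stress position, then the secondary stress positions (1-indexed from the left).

primary 8, secondary 1, 2, 4, 5, 6

Weights: 1 fod H, 2 so: H, 3 te L, 4 nam H, 5 fef H, 6 so: H, 7 bo L, 8 kro L.
Parse left to right (heavy = foot alone; LL = one foot; stranded L unfooted): (ˈfod) (ˈso:) te (ˈnam) (ˈfef) (ˈso:) (bo.ˈkro).
Foot heads: 1, 2, 4, 5, 6, 8.
Primary stress on the rightmost head = syllable 8.
Secondary stress on 1, 2, 4, 5, 6: ˌfod.ˌso:.te.ˌnam.ˌfef.ˌso:.bo.ˈkro.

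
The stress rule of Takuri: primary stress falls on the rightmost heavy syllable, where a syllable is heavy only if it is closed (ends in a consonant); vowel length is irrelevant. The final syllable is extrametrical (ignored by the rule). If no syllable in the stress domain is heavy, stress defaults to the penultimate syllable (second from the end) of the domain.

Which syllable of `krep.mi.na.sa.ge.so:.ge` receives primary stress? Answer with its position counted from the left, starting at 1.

The final syllable (7, ge) is extrametrical; the stress domain is syllables 1–6.
Weights: 1 krep H, 2 mi L, 3 na L, 4 sa L, 5 ge L, 6 so: L.
Heavy syllables in the domain: 1. The rightmost is syllable 1 (krep).
Primary stress: syllable 1 → ˈkrep.mi.na.sa.ge.so:.ge.

1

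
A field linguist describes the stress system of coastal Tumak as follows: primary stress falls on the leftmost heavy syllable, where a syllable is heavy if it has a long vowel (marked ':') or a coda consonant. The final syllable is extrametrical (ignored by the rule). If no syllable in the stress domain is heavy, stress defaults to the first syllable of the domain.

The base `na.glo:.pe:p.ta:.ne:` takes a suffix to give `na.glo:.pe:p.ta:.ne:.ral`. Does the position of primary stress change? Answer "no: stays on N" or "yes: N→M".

Base `na.glo:.pe:p.ta:.ne:` (5 syllables):
  The final syllable (5, ne:) is extrametrical; the stress domain is syllables 1–4.
  Weights: 1 na L, 2 glo: H, 3 pe:p H, 4 ta: H.
  Heavy syllables in the domain: 2, 3, 4. The leftmost is syllable 2 (glo:).
  → primary stress on syllable 2.
Suffixed `na.glo:.pe:p.ta:.ne:.ral` (6 syllables):
  The final syllable (6, ral) is extrametrical; the stress domain is syllables 1–5.
  Weights: 1 na L, 2 glo: H, 3 pe:p H, 4 ta: H, 5 ne: H.
  Heavy syllables in the domain: 2, 3, 4, 5. The leftmost is syllable 2 (glo:).
  → primary stress on syllable 2.

no: stays on 2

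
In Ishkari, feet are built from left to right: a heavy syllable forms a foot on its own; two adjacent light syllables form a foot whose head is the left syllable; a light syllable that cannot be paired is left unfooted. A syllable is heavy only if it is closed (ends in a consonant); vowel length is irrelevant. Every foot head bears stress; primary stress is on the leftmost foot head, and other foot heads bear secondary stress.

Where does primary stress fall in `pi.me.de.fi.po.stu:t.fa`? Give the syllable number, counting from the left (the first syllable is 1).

1

Weights: 1 pi L, 2 me L, 3 de L, 4 fi L, 5 po L, 6 stu:t H, 7 fa L.
Parse left to right (heavy = foot alone; LL = one foot; stranded L unfooted): (ˈpi.me) (ˈde.fi) po (ˈstu:t) fa.
Foot heads: 1, 3, 6.
Primary stress on the leftmost head = syllable 1.
Primary stress: syllable 1 → ˈpi.me.de.fi.po.stu:t.fa.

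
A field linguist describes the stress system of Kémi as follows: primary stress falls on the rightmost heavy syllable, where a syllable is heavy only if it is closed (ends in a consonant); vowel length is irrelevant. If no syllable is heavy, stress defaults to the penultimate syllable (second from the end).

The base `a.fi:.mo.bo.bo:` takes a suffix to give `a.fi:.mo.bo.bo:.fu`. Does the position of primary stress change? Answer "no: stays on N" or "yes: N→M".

yes: 4→5

Base `a.fi:.mo.bo.bo:` (5 syllables):
  Weights: 1 a L, 2 fi: L, 3 mo L, 4 bo L, 5 bo: L.
  No heavy syllable in the domain; default to the penultimate syllable (second from the end) = syllable 4.
  → primary stress on syllable 4.
Suffixed `a.fi:.mo.bo.bo:.fu` (6 syllables):
  Weights: 1 a L, 2 fi: L, 3 mo L, 4 bo L, 5 bo: L, 6 fu L.
  No heavy syllable in the domain; default to the penultimate syllable (second from the end) = syllable 5.
  → primary stress on syllable 5.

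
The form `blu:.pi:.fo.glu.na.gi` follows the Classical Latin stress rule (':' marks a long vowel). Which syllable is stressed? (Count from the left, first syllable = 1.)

4

Classical Latin: stress the penult if heavy (long vowel or closed), else the antepenult.
Weights: 4 glu L, 5 na L, 6 gi L.
The penult (syllable 5, na) is light, so stress falls on the antepenult (syllable 4, glu).
Stress on syllable 4: blu:.pi:.fo.ˈglu.na.gi.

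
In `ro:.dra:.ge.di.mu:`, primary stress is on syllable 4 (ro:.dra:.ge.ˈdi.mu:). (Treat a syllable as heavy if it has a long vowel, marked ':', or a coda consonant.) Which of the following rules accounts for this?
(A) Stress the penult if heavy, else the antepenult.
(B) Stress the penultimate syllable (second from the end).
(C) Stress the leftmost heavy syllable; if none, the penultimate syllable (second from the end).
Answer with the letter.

B

Rule A → syllable 3 (observed: 4).
Rule B → syllable 4 ✓.
Rule C → syllable 1 (observed: 4).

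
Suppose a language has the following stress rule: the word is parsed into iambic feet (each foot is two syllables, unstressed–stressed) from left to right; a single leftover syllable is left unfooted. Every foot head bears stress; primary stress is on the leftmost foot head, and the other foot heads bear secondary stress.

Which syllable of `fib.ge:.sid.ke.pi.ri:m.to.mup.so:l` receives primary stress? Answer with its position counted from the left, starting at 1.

Parse left to right into iambic (σˈσ) feet: (fib.ˈge:) (sid.ˈke) (pi.ˈri:m) (to.ˈmup) so:l. Syllable 9 is left unfooted.
Foot heads (stressed positions): 2, 4, 6, 8.
End Rule Leftmost: primary stress on the leftmost head = syllable 2.
Primary stress: syllable 2 → fib.ˈge:.sid.ke.pi.ri:m.to.mup.so:l.

2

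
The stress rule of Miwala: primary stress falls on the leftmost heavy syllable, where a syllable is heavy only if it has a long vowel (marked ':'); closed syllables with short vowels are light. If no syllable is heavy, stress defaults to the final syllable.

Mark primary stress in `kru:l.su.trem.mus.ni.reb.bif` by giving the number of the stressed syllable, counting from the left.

1

Weights: 1 kru:l H, 2 su L, 3 trem L, 4 mus L, 5 ni L, 6 reb L, 7 bif L.
Heavy syllables in the domain: 1. The leftmost is syllable 1 (kru:l).
Primary stress: syllable 1 → ˈkru:l.su.trem.mus.ni.reb.bif.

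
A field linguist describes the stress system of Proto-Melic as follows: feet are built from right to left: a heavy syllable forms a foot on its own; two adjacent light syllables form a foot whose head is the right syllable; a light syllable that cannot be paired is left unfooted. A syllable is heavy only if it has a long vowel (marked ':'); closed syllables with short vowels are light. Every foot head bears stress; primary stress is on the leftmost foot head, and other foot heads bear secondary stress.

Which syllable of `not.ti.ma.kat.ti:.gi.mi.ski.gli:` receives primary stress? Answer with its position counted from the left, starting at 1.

Weights: 1 not L, 2 ti L, 3 ma L, 4 kat L, 5 ti: H, 6 gi L, 7 mi L, 8 ski L, 9 gli: H.
Parse right to left (heavy = foot alone; LL = one foot; stranded L unfooted): (not.ˈti) (ma.ˈkat) (ˈti:) gi (mi.ˈski) (ˈgli:).
Foot heads: 2, 4, 5, 8, 9.
Primary stress on the leftmost head = syllable 2.
Primary stress: syllable 2 → not.ˈti.ma.kat.ti:.gi.mi.ski.gli:.

2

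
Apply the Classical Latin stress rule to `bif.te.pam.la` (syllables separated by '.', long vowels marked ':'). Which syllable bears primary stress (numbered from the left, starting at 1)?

Classical Latin: stress the penult if heavy (long vowel or closed), else the antepenult.
Weights: 2 te L, 3 pam H, 4 la L.
The penult (syllable 3, pam) is heavy, so it takes stress.
Stress on syllable 3: bif.te.ˈpam.la.

3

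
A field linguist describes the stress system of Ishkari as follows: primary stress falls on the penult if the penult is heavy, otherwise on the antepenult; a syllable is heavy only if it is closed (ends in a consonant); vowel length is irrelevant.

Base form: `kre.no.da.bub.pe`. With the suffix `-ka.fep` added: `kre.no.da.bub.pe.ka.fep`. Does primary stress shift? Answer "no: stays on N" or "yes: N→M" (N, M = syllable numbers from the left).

Base `kre.no.da.bub.pe` (5 syllables):
  Weights: 3 da L, 4 bub H, 5 pe L.
  The penult (syllable 4, bub) is heavy, so it takes stress.
  → primary stress on syllable 4.
Suffixed `kre.no.da.bub.pe.ka.fep` (7 syllables):
  Weights: 5 pe L, 6 ka L, 7 fep H.
  The penult (syllable 6, ka) is light, so stress falls on the antepenult (syllable 5, pe).
  → primary stress on syllable 5.

yes: 4→5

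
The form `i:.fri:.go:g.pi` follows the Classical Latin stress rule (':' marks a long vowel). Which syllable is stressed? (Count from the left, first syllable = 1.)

Classical Latin: stress the penult if heavy (long vowel or closed), else the antepenult.
Weights: 2 fri: H, 3 go:g H, 4 pi L.
The penult (syllable 3, go:g) is heavy, so it takes stress.
Stress on syllable 3: i:.fri:.ˈgo:g.pi.

3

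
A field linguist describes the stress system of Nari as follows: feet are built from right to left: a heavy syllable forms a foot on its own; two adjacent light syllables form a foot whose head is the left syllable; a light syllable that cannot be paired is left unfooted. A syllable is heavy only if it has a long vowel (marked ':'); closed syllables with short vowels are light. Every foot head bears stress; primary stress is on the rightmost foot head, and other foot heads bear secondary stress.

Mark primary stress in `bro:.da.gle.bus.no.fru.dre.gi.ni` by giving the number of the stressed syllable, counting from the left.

8

Weights: 1 bro: H, 2 da L, 3 gle L, 4 bus L, 5 no L, 6 fru L, 7 dre L, 8 gi L, 9 ni L.
Parse right to left (heavy = foot alone; LL = one foot; stranded L unfooted): (ˈbro:) (ˈda.gle) (ˈbus.no) (ˈfru.dre) (ˈgi.ni).
Foot heads: 1, 2, 4, 6, 8.
Primary stress on the rightmost head = syllable 8.
Primary stress: syllable 8 → bro:.da.gle.bus.no.fru.dre.ˈgi.ni.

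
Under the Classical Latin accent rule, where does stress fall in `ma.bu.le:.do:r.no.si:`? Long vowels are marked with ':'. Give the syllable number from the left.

4

Classical Latin: stress the penult if heavy (long vowel or closed), else the antepenult.
Weights: 4 do:r H, 5 no L, 6 si: H.
The penult (syllable 5, no) is light, so stress falls on the antepenult (syllable 4, do:r).
Stress on syllable 4: ma.bu.le:.ˈdo:r.no.si:.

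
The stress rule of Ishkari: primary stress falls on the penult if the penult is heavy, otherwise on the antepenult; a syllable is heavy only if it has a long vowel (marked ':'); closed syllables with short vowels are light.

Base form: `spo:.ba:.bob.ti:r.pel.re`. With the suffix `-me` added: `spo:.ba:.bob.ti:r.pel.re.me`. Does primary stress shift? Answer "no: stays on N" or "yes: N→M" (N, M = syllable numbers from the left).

Base `spo:.ba:.bob.ti:r.pel.re` (6 syllables):
  Weights: 4 ti:r H, 5 pel L, 6 re L.
  The penult (syllable 5, pel) is light, so stress falls on the antepenult (syllable 4, ti:r).
  → primary stress on syllable 4.
Suffixed `spo:.ba:.bob.ti:r.pel.re.me` (7 syllables):
  Weights: 5 pel L, 6 re L, 7 me L.
  The penult (syllable 6, re) is light, so stress falls on the antepenult (syllable 5, pel).
  → primary stress on syllable 5.

yes: 4→5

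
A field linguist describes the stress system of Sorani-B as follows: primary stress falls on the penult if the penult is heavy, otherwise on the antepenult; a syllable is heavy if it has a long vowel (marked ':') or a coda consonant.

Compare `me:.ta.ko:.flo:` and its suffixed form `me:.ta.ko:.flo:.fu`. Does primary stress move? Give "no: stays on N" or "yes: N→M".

yes: 3→4

Base `me:.ta.ko:.flo:` (4 syllables):
  Weights: 2 ta L, 3 ko: H, 4 flo: H.
  The penult (syllable 3, ko:) is heavy, so it takes stress.
  → primary stress on syllable 3.
Suffixed `me:.ta.ko:.flo:.fu` (5 syllables):
  Weights: 3 ko: H, 4 flo: H, 5 fu L.
  The penult (syllable 4, flo:) is heavy, so it takes stress.
  → primary stress on syllable 4.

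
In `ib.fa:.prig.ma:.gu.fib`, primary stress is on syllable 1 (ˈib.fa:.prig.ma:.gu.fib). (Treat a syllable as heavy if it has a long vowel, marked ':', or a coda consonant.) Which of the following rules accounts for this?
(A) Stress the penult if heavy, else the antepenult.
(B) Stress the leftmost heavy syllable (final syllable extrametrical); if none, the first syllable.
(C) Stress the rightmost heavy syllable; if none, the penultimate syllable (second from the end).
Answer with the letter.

Rule A → syllable 4 (observed: 1).
Rule B → syllable 1 ✓.
Rule C → syllable 6 (observed: 1).

B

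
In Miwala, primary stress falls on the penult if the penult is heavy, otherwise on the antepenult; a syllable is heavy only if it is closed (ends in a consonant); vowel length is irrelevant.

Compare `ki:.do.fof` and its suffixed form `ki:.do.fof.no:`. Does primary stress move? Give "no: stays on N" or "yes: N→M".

yes: 1→3

Base `ki:.do.fof` (3 syllables):
  Weights: 1 ki: L, 2 do L, 3 fof H.
  The penult (syllable 2, do) is light, so stress falls on the antepenult (syllable 1, ki:).
  → primary stress on syllable 1.
Suffixed `ki:.do.fof.no:` (4 syllables):
  Weights: 2 do L, 3 fof H, 4 no: L.
  The penult (syllable 3, fof) is heavy, so it takes stress.
  → primary stress on syllable 3.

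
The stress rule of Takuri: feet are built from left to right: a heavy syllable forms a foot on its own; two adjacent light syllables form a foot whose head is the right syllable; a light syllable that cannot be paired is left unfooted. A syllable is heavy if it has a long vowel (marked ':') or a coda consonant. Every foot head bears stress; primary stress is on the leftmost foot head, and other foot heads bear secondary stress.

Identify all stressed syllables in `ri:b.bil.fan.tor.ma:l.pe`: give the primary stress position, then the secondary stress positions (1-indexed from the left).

primary 1, secondary 2, 3, 4, 5

Weights: 1 ri:b H, 2 bil H, 3 fan H, 4 tor H, 5 ma:l H, 6 pe L.
Parse left to right (heavy = foot alone; LL = one foot; stranded L unfooted): (ˈri:b) (ˈbil) (ˈfan) (ˈtor) (ˈma:l) pe.
Foot heads: 1, 2, 3, 4, 5.
Primary stress on the leftmost head = syllable 1.
Secondary stress on 2, 3, 4, 5: ˈri:b.ˌbil.ˌfan.ˌtor.ˌma:l.pe.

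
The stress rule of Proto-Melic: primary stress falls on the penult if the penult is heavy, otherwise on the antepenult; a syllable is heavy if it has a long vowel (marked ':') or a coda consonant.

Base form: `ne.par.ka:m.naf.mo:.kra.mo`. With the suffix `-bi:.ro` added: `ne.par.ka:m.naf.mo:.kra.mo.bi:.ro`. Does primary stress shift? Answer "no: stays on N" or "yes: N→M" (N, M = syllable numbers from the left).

yes: 5→8

Base `ne.par.ka:m.naf.mo:.kra.mo` (7 syllables):
  Weights: 5 mo: H, 6 kra L, 7 mo L.
  The penult (syllable 6, kra) is light, so stress falls on the antepenult (syllable 5, mo:).
  → primary stress on syllable 5.
Suffixed `ne.par.ka:m.naf.mo:.kra.mo.bi:.ro` (9 syllables):
  Weights: 7 mo L, 8 bi: H, 9 ro L.
  The penult (syllable 8, bi:) is heavy, so it takes stress.
  → primary stress on syllable 8.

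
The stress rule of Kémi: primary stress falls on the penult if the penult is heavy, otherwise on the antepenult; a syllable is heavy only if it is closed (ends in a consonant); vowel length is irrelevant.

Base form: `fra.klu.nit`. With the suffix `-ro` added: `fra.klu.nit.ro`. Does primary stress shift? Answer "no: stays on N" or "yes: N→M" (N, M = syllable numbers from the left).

yes: 1→3

Base `fra.klu.nit` (3 syllables):
  Weights: 1 fra L, 2 klu L, 3 nit H.
  The penult (syllable 2, klu) is light, so stress falls on the antepenult (syllable 1, fra).
  → primary stress on syllable 1.
Suffixed `fra.klu.nit.ro` (4 syllables):
  Weights: 2 klu L, 3 nit H, 4 ro L.
  The penult (syllable 3, nit) is heavy, so it takes stress.
  → primary stress on syllable 3.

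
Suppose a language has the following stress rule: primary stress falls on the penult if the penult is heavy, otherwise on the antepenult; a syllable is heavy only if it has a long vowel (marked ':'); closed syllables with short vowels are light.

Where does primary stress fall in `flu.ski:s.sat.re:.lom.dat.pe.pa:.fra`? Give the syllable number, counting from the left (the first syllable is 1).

Weights: 7 pe L, 8 pa: H, 9 fra L.
The penult (syllable 8, pa:) is heavy, so it takes stress.
Primary stress: syllable 8 → flu.ski:s.sat.re:.lom.dat.pe.ˈpa:.fra.

8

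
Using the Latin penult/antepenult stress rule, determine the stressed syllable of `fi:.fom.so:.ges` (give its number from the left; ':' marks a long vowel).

Classical Latin: stress the penult if heavy (long vowel or closed), else the antepenult.
Weights: 2 fom H, 3 so: H, 4 ges H.
The penult (syllable 3, so:) is heavy, so it takes stress.
Stress on syllable 3: fi:.fom.ˈso:.ges.

3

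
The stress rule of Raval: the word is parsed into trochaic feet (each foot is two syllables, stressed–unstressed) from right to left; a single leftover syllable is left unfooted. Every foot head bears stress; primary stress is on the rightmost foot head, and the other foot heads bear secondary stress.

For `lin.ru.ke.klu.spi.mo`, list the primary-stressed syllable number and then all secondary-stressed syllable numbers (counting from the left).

primary 5, secondary 1, 3

Parse right to left into trochaic (ˈσσ) feet: (ˈlin.ru) (ˈke.klu) (ˈspi.mo).
Foot heads (stressed positions): 1, 3, 5.
End Rule Rightmost: primary stress on the rightmost head = syllable 5.
Secondary stress on 1, 3: ˌlin.ru.ˌke.klu.ˈspi.mo.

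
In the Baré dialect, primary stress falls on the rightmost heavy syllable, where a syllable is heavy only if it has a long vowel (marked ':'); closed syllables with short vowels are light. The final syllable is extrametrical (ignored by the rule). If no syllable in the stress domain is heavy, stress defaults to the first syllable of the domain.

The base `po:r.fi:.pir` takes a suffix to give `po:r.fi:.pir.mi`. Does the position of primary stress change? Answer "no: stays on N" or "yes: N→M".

Base `po:r.fi:.pir` (3 syllables):
  The final syllable (3, pir) is extrametrical; the stress domain is syllables 1–2.
  Weights: 1 po:r H, 2 fi: H.
  Heavy syllables in the domain: 1, 2. The rightmost is syllable 2 (fi:).
  → primary stress on syllable 2.
Suffixed `po:r.fi:.pir.mi` (4 syllables):
  The final syllable (4, mi) is extrametrical; the stress domain is syllables 1–3.
  Weights: 1 po:r H, 2 fi: H, 3 pir L.
  Heavy syllables in the domain: 1, 2. The rightmost is syllable 2 (fi:).
  → primary stress on syllable 2.

no: stays on 2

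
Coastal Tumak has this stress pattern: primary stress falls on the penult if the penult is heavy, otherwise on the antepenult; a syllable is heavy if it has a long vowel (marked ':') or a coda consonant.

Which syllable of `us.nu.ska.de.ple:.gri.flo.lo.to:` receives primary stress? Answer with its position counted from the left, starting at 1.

7

Weights: 7 flo L, 8 lo L, 9 to: H.
The penult (syllable 8, lo) is light, so stress falls on the antepenult (syllable 7, flo).
Primary stress: syllable 7 → us.nu.ska.de.ple:.gri.ˈflo.lo.to:.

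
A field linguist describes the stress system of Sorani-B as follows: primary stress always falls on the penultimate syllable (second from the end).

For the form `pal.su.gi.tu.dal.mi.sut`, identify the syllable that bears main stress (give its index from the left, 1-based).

6

The word has 7 syllables; the penultimate syllable (second from the end) is syllable 6 (mi).
Primary stress: syllable 6 → pal.su.gi.tu.dal.ˈmi.sut.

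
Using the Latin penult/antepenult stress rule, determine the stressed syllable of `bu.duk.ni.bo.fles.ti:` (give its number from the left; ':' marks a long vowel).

5

Classical Latin: stress the penult if heavy (long vowel or closed), else the antepenult.
Weights: 4 bo L, 5 fles H, 6 ti: H.
The penult (syllable 5, fles) is heavy, so it takes stress.
Stress on syllable 5: bu.duk.ni.bo.ˈfles.ti:.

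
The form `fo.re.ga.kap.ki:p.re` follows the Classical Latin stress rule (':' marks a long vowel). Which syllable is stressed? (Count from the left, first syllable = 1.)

Classical Latin: stress the penult if heavy (long vowel or closed), else the antepenult.
Weights: 4 kap H, 5 ki:p H, 6 re L.
The penult (syllable 5, ki:p) is heavy, so it takes stress.
Stress on syllable 5: fo.re.ga.kap.ˈki:p.re.

5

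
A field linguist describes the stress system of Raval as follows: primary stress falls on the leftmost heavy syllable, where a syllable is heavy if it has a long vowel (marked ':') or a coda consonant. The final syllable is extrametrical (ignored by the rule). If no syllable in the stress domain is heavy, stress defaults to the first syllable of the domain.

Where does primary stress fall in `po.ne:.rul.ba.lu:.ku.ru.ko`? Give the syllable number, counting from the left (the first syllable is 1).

2

The final syllable (8, ko) is extrametrical; the stress domain is syllables 1–7.
Weights: 1 po L, 2 ne: H, 3 rul H, 4 ba L, 5 lu: H, 6 ku L, 7 ru L.
Heavy syllables in the domain: 2, 3, 5. The leftmost is syllable 2 (ne:).
Primary stress: syllable 2 → po.ˈne:.rul.ba.lu:.ku.ru.ko.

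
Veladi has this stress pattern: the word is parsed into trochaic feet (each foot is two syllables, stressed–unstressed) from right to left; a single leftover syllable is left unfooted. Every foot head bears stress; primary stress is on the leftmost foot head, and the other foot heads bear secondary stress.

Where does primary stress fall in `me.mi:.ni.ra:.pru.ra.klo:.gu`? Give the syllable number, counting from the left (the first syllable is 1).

1

Parse right to left into trochaic (ˈσσ) feet: (ˈme.mi:) (ˈni.ra:) (ˈpru.ra) (ˈklo:.gu).
Foot heads (stressed positions): 1, 3, 5, 7.
End Rule Leftmost: primary stress on the leftmost head = syllable 1.
Primary stress: syllable 1 → ˈme.mi:.ni.ra:.pru.ra.klo:.gu.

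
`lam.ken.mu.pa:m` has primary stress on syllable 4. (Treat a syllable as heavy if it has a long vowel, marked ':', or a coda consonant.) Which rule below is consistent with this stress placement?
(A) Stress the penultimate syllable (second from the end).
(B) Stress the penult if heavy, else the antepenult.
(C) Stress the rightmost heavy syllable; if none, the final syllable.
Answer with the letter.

Rule A → syllable 3 (observed: 4).
Rule B → syllable 2 (observed: 4).
Rule C → syllable 4 ✓.

C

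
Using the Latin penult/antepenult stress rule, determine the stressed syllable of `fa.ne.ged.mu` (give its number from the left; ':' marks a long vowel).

3

Classical Latin: stress the penult if heavy (long vowel or closed), else the antepenult.
Weights: 2 ne L, 3 ged H, 4 mu L.
The penult (syllable 3, ged) is heavy, so it takes stress.
Stress on syllable 3: fa.ne.ˈged.mu.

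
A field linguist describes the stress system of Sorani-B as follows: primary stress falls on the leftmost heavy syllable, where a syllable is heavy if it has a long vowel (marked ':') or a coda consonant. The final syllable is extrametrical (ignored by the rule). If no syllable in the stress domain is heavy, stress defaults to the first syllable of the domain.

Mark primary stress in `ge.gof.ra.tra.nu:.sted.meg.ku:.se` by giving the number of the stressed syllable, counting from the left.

The final syllable (9, se) is extrametrical; the stress domain is syllables 1–8.
Weights: 1 ge L, 2 gof H, 3 ra L, 4 tra L, 5 nu: H, 6 sted H, 7 meg H, 8 ku: H.
Heavy syllables in the domain: 2, 5, 6, 7, 8. The leftmost is syllable 2 (gof).
Primary stress: syllable 2 → ge.ˈgof.ra.tra.nu:.sted.meg.ku:.se.

2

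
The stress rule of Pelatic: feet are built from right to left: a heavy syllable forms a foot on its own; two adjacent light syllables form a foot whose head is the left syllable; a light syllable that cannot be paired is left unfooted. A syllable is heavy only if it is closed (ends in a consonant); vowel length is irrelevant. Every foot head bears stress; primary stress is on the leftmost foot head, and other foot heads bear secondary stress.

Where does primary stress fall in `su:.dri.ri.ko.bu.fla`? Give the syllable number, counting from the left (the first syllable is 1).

1

Weights: 1 su: L, 2 dri L, 3 ri L, 4 ko L, 5 bu L, 6 fla L.
Parse right to left (heavy = foot alone; LL = one foot; stranded L unfooted): (ˈsu:.dri) (ˈri.ko) (ˈbu.fla).
Foot heads: 1, 3, 5.
Primary stress on the leftmost head = syllable 1.
Primary stress: syllable 1 → ˈsu:.dri.ri.ko.bu.fla.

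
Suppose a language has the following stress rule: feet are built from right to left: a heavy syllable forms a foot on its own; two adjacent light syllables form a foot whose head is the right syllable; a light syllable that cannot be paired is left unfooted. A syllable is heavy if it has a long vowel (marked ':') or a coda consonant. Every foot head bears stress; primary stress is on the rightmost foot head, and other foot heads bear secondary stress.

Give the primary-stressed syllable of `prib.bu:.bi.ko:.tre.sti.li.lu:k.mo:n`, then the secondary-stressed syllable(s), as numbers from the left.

primary 9, secondary 1, 2, 4, 7, 8

Weights: 1 prib H, 2 bu: H, 3 bi L, 4 ko: H, 5 tre L, 6 sti L, 7 li L, 8 lu:k H, 9 mo:n H.
Parse right to left (heavy = foot alone; LL = one foot; stranded L unfooted): (ˈprib) (ˈbu:) bi (ˈko:) tre (sti.ˈli) (ˈlu:k) (ˈmo:n).
Foot heads: 1, 2, 4, 7, 8, 9.
Primary stress on the rightmost head = syllable 9.
Secondary stress on 1, 2, 4, 7, 8: ˌprib.ˌbu:.bi.ˌko:.tre.sti.ˌli.ˌlu:k.ˈmo:n.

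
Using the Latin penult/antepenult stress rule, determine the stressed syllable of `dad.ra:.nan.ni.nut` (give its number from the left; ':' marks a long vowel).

Classical Latin: stress the penult if heavy (long vowel or closed), else the antepenult.
Weights: 3 nan H, 4 ni L, 5 nut H.
The penult (syllable 4, ni) is light, so stress falls on the antepenult (syllable 3, nan).
Stress on syllable 3: dad.ra:.ˈnan.ni.nut.

3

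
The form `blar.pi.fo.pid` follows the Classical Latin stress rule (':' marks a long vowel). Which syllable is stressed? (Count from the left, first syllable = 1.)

Classical Latin: stress the penult if heavy (long vowel or closed), else the antepenult.
Weights: 2 pi L, 3 fo L, 4 pid H.
The penult (syllable 3, fo) is light, so stress falls on the antepenult (syllable 2, pi).
Stress on syllable 2: blar.ˈpi.fo.pid.

2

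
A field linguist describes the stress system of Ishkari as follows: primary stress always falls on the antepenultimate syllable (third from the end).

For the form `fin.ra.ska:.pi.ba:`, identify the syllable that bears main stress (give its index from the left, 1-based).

The word has 5 syllables; the antepenultimate syllable (third from the end) is syllable 3 (ska:).
Primary stress: syllable 3 → fin.ra.ˈska:.pi.ba:.

3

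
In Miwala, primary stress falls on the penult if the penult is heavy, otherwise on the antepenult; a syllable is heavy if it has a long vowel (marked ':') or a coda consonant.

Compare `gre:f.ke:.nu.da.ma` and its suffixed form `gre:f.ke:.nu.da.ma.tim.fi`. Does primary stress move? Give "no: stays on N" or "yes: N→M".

yes: 3→6

Base `gre:f.ke:.nu.da.ma` (5 syllables):
  Weights: 3 nu L, 4 da L, 5 ma L.
  The penult (syllable 4, da) is light, so stress falls on the antepenult (syllable 3, nu).
  → primary stress on syllable 3.
Suffixed `gre:f.ke:.nu.da.ma.tim.fi` (7 syllables):
  Weights: 5 ma L, 6 tim H, 7 fi L.
  The penult (syllable 6, tim) is heavy, so it takes stress.
  → primary stress on syllable 6.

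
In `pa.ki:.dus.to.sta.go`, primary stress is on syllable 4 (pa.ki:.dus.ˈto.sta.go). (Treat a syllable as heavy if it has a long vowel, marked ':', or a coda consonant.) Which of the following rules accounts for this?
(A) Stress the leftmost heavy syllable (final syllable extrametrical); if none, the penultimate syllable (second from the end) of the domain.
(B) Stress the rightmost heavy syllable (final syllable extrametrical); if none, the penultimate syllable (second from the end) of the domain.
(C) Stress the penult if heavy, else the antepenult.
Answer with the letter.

C

Rule A → syllable 2 (observed: 4).
Rule B → syllable 3 (observed: 4).
Rule C → syllable 4 ✓.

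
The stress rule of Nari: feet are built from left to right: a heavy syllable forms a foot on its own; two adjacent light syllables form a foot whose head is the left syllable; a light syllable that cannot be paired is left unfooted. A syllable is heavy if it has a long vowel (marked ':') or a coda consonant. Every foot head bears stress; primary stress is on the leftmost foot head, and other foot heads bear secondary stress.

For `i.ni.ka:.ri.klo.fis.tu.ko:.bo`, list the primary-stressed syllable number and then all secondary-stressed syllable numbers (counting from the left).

Weights: 1 i L, 2 ni L, 3 ka: H, 4 ri L, 5 klo L, 6 fis H, 7 tu L, 8 ko: H, 9 bo L.
Parse left to right (heavy = foot alone; LL = one foot; stranded L unfooted): (ˈi.ni) (ˈka:) (ˈri.klo) (ˈfis) tu (ˈko:) bo.
Foot heads: 1, 3, 4, 6, 8.
Primary stress on the leftmost head = syllable 1.
Secondary stress on 3, 4, 6, 8: ˈi.ni.ˌka:.ˌri.klo.ˌfis.tu.ˌko:.bo.

primary 1, secondary 3, 4, 6, 8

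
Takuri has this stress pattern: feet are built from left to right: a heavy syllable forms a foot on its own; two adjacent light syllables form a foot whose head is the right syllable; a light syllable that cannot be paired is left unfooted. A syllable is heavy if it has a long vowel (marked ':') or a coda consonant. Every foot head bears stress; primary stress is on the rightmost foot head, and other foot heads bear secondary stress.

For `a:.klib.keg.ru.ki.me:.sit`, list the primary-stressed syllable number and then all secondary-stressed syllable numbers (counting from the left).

primary 7, secondary 1, 2, 3, 5, 6

Weights: 1 a: H, 2 klib H, 3 keg H, 4 ru L, 5 ki L, 6 me: H, 7 sit H.
Parse left to right (heavy = foot alone; LL = one foot; stranded L unfooted): (ˈa:) (ˈklib) (ˈkeg) (ru.ˈki) (ˈme:) (ˈsit).
Foot heads: 1, 2, 3, 5, 6, 7.
Primary stress on the rightmost head = syllable 7.
Secondary stress on 1, 2, 3, 5, 6: ˌa:.ˌklib.ˌkeg.ru.ˌki.ˌme:.ˈsit.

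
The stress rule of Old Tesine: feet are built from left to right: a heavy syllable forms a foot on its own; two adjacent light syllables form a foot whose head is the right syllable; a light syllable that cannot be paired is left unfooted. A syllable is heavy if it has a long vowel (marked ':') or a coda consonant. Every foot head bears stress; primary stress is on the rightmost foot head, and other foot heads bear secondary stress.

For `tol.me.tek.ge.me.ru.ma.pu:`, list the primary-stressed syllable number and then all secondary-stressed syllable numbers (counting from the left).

primary 8, secondary 1, 3, 5, 7

Weights: 1 tol H, 2 me L, 3 tek H, 4 ge L, 5 me L, 6 ru L, 7 ma L, 8 pu: H.
Parse left to right (heavy = foot alone; LL = one foot; stranded L unfooted): (ˈtol) me (ˈtek) (ge.ˈme) (ru.ˈma) (ˈpu:).
Foot heads: 1, 3, 5, 7, 8.
Primary stress on the rightmost head = syllable 8.
Secondary stress on 1, 3, 5, 7: ˌtol.me.ˌtek.ge.ˌme.ru.ˌma.ˈpu:.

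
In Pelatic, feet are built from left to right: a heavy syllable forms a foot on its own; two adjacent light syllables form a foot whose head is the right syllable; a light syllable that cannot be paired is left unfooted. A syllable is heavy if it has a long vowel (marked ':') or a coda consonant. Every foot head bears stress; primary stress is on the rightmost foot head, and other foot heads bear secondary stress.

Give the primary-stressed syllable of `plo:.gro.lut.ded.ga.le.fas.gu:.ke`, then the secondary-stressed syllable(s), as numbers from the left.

primary 8, secondary 1, 3, 4, 6, 7

Weights: 1 plo: H, 2 gro L, 3 lut H, 4 ded H, 5 ga L, 6 le L, 7 fas H, 8 gu: H, 9 ke L.
Parse left to right (heavy = foot alone; LL = one foot; stranded L unfooted): (ˈplo:) gro (ˈlut) (ˈded) (ga.ˈle) (ˈfas) (ˈgu:) ke.
Foot heads: 1, 3, 4, 6, 7, 8.
Primary stress on the rightmost head = syllable 8.
Secondary stress on 1, 3, 4, 6, 7: ˌplo:.gro.ˌlut.ˌded.ga.ˌle.ˌfas.ˈgu:.ke.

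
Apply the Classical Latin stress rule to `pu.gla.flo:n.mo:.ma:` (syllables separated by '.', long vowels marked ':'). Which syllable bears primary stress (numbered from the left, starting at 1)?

Classical Latin: stress the penult if heavy (long vowel or closed), else the antepenult.
Weights: 3 flo:n H, 4 mo: H, 5 ma: H.
The penult (syllable 4, mo:) is heavy, so it takes stress.
Stress on syllable 4: pu.gla.flo:n.ˈmo:.ma:.

4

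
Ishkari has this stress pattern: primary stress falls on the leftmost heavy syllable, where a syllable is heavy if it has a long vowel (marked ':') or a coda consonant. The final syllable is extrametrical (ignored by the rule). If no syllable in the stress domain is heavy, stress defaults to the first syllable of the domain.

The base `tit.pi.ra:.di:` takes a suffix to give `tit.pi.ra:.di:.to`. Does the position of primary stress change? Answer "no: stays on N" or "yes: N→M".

no: stays on 1

Base `tit.pi.ra:.di:` (4 syllables):
  The final syllable (4, di:) is extrametrical; the stress domain is syllables 1–3.
  Weights: 1 tit H, 2 pi L, 3 ra: H.
  Heavy syllables in the domain: 1, 3. The leftmost is syllable 1 (tit).
  → primary stress on syllable 1.
Suffixed `tit.pi.ra:.di:.to` (5 syllables):
  The final syllable (5, to) is extrametrical; the stress domain is syllables 1–4.
  Weights: 1 tit H, 2 pi L, 3 ra: H, 4 di: H.
  Heavy syllables in the domain: 1, 3, 4. The leftmost is syllable 1 (tit).
  → primary stress on syllable 1.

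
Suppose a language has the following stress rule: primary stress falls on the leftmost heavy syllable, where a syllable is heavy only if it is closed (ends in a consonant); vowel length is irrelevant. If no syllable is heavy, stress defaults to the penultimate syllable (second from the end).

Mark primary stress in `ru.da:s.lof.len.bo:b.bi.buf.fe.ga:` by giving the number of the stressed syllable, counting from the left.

2

Weights: 1 ru L, 2 da:s H, 3 lof H, 4 len H, 5 bo:b H, 6 bi L, 7 buf H, 8 fe L, 9 ga: L.
Heavy syllables in the domain: 2, 3, 4, 5, 7. The leftmost is syllable 2 (da:s).
Primary stress: syllable 2 → ru.ˈda:s.lof.len.bo:b.bi.buf.fe.ga:.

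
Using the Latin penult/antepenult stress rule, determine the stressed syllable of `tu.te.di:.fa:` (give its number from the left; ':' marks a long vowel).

Classical Latin: stress the penult if heavy (long vowel or closed), else the antepenult.
Weights: 2 te L, 3 di: H, 4 fa: H.
The penult (syllable 3, di:) is heavy, so it takes stress.
Stress on syllable 3: tu.te.ˈdi:.fa:.

3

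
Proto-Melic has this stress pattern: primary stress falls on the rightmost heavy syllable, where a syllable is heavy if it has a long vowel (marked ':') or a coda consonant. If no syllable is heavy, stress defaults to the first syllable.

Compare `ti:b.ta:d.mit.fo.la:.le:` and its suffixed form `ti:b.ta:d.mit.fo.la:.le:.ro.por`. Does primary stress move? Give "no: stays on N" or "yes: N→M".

Base `ti:b.ta:d.mit.fo.la:.le:` (6 syllables):
  Weights: 1 ti:b H, 2 ta:d H, 3 mit H, 4 fo L, 5 la: H, 6 le: H.
  Heavy syllables in the domain: 1, 2, 3, 5, 6. The rightmost is syllable 6 (le:).
  → primary stress on syllable 6.
Suffixed `ti:b.ta:d.mit.fo.la:.le:.ro.por` (8 syllables):
  Weights: 1 ti:b H, 2 ta:d H, 3 mit H, 4 fo L, 5 la: H, 6 le: H, 7 ro L, 8 por H.
  Heavy syllables in the domain: 1, 2, 3, 5, 6, 8. The rightmost is syllable 8 (por).
  → primary stress on syllable 8.

yes: 6→8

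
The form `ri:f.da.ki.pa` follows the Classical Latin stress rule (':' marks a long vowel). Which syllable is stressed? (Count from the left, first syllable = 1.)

2

Classical Latin: stress the penult if heavy (long vowel or closed), else the antepenult.
Weights: 2 da L, 3 ki L, 4 pa L.
The penult (syllable 3, ki) is light, so stress falls on the antepenult (syllable 2, da).
Stress on syllable 2: ri:f.ˈda.ki.pa.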